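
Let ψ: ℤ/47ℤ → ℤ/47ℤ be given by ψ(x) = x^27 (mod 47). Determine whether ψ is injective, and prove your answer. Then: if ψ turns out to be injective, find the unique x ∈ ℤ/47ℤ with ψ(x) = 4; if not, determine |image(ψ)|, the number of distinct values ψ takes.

7

Since 47 is prime, the nonzero elements of ℤ/47ℤ form a cyclic group of order 46.
As gcd(27, 46) = 1, raising to the 27th power is a bijection on this group: if a^27 ≡ b^27 then (ab^{−1})^27 = 1, and the only element of order dividing gcd(27, 46) = 1 is 1, so a = b.
With ψ(0) = 0 this makes ψ injective on all of ℤ/47ℤ, hence bijective (finite equal-size domain and codomain). In particular ψ is injective.
Since ψ is injective, we find the preimage of 4. The inverse of x ↦ x^27 on (ℤ/47ℤ)^× is x ↦ x^29, because 27·29 = 783 = 17·46 + 1 ≡ 1 (mod 46) and x^{46} = 1 for x ≠ 0 (Fermat). So ψ⁻¹(4) = 4^29 mod 47.
Repeated squaring mod 47: 4^1 ≡ 4, 4^2 ≡ 4² = 16, 4^4 ≡ 16² = 256 ≡ 21, 4^8 ≡ 21² = 441 ≡ 18, 4^16 ≡ 18² = 324 ≡ 42. Since 29 = 16 + 8 + 4 + 1, 4^29 ≡ 42·18·21·4: 42·18 = 756 ≡ 4, then 4·21 = 84 ≡ 37, then 37·4 = 148 ≡ 7. So 4^29 ≡ 7 (mod 47).
Hence ψ⁻¹(4) = 7.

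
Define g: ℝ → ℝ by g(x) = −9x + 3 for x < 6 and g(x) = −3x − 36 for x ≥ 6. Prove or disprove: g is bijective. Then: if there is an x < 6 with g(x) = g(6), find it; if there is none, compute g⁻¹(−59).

Both pieces are strictly decreasing (slopes −9 and −3), so each is injective on its own interval.
The left piece maps (−∞, 6) onto (−51, ∞); the right piece maps [6, ∞) onto (−∞, −54].
The images leave a gap (−51 has no preimage), so g is not surjective, hence not bijective.
Because the two images are disjoint, no x < 6 has g(x) = g(6), so we compute g⁻¹(−59): −59 lies in (−∞, −54], so solve −3x − 36 = −59: x = (−59 + 36)/(−3) = 23/3.

23/3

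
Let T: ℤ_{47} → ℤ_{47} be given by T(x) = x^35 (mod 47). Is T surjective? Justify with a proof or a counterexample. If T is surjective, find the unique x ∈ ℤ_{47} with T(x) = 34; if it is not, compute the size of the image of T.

Since 47 is prime, the nonzero elements of ℤ_{47} form a cyclic group of order 46.
As gcd(35, 46) = 1, raising to the 35th power is a bijection on this group: if x_1^35 ≡ x_2^35 then (x_1x_2^{−1})^35 = 1, and the only element of order dividing gcd(35, 46) = 1 is 1, so x_1 = x_2.
With T(0) = 0 this makes T injective on all of ℤ_{47}, hence bijective (finite equal-size domain and codomain). In particular T is surjective.
Since T is surjective, we find the preimage of 34. The inverse of x ↦ x^35 on (ℤ_{47})^× is x ↦ x^25, because 35·25 = 875 = 19·46 + 1 ≡ 1 (mod 46) and x^{46} = 1 for x ≠ 0 (Fermat). So T⁻¹(34) = 34^25 mod 47.
Repeated squaring mod 47: 34^1 ≡ 34, 34^2 ≡ 34² = 1156 ≡ 28, 34^4 ≡ 28² = 784 ≡ 32, 34^8 ≡ 32² = 1024 ≡ 37, 34^16 ≡ 37² = 1369 ≡ 6. Since 25 = 16 + 8 + 1, 34^25 ≡ 6·37·34: 6·37 = 222 ≡ 34, then 34·34 = 1156 ≡ 28. So 34^25 ≡ 28 (mod 47).
Hence T⁻¹(34) = 28.

28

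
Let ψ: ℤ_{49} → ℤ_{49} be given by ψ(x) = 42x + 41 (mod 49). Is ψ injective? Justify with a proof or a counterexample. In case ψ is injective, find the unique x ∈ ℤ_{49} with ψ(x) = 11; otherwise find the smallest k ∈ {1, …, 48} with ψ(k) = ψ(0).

7

By definition, ψ is injective if ψ(a) = ψ(b) implies a = b.
We have gcd(42, 49) = 7 > 1. Taking a = 0 and b = 7: ψ(0) = 41 and ψ(7) = 42·7 + 41 = 335 ≡ 41 (mod 49).
So ψ(0) = ψ(7) while 0 ≠ 7, therefore ψ is not injective.
Since ψ is not injective, we find the least positive k with ψ(k) = ψ(0): this means 42k ≡ 0 (mod 49), i.e. 49 ∣ 42k. Since gcd(42, 49) = 7, dividing through by 7 this holds exactly when 7 ∣ 6k, and as gcd(6, 7) = 1, exactly when 7 ∣ k.
The smallest positive such k is 7.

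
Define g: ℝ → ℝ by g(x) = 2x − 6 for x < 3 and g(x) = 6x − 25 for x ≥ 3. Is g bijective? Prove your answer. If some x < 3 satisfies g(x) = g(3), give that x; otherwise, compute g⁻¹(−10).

-1/2

Both pieces are strictly increasing (slopes 2 and 6), so each is injective on its own interval.
The left piece maps (−∞, 3) onto (−∞, 0); the right piece maps [3, ∞) onto [−7, ∞).
These images overlap. In particular g(3) = −7 (right piece), and solving 2x − 6 = −7 on the left piece gives x = −1/2 < 3.
So g(−1/2) = g(3) with −1/2 ≠ 3, and g is not injective, hence not bijective. This x = −1/2 is the requested value below 3.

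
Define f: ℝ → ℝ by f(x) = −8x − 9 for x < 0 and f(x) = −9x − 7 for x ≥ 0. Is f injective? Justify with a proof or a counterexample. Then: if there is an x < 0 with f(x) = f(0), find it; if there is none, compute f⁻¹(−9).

-1/4

Both pieces are strictly decreasing (slopes −8 and −9), so each is injective on its own interval.
The left piece maps (−∞, 0) onto (−9, ∞); the right piece maps [0, ∞) onto (−∞, −7].
These images overlap. In particular f(0) = −7 (right piece), and solving −8x − 9 = −7 on the left piece gives x = −1/4 < 0.
So f(−1/4) = f(0) with −1/4 ≠ 0, and f is not injective. This x = −1/4 is the requested value below 0.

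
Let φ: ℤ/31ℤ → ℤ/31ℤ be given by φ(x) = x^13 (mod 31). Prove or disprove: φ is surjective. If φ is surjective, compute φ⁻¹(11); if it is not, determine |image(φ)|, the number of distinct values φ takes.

13

Since 31 is prime, the nonzero elements of ℤ/31ℤ form a cyclic group of order 30.
As gcd(13, 30) = 1, raising to the 13th power is a bijection on this group: if s^13 ≡ t^13 then (st^{−1})^13 = 1, and the only element of order dividing gcd(13, 30) = 1 is 1, so s = t.
With φ(0) = 0 this makes φ injective on all of ℤ/31ℤ, hence bijective (finite equal-size domain and codomain). In particular φ is surjective.
Since φ is surjective, we find the preimage of 11. The inverse of x ↦ x^13 on (ℤ/31ℤ)^× is x ↦ x^7, because 13·7 = 91 = 3·30 + 1 ≡ 1 (mod 30) and x^{30} = 1 for x ≠ 0 (Fermat). So φ⁻¹(11) = 11^7 mod 31.
Repeated squaring mod 31: 11^1 ≡ 11, 11^2 ≡ 11² = 121 ≡ 28, 11^4 ≡ 28² = 784 ≡ 9. Since 7 = 4 + 2 + 1, 11^7 ≡ 9·28·11: 9·28 = 252 ≡ 4, then 4·11 = 44 ≡ 13. So 11^7 ≡ 13 (mod 31).
Hence φ⁻¹(11) = 13.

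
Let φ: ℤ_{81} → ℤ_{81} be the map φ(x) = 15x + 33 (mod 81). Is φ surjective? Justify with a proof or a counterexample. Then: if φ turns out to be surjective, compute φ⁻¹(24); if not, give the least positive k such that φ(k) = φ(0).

27

Since gcd(15, 81) = 3, we have 15x ≡ 0 (mod 3) for all x, so φ(x) ≡ 0 (mod 3).
But 1 ≢ 0 (mod 3), so 1 ∈ ℤ_{81} has no preimage. So φ is not surjective.
Since φ is not surjective, we find the least positive k with φ(k) = φ(0): this means 15k ≡ 0 (mod 81), i.e. 81 ∣ 15k. Since gcd(15, 81) = 3, dividing through by 3 this holds exactly when 27 ∣ 5k, and as gcd(5, 27) = 1, exactly when 27 ∣ k.
The smallest positive such k is 27.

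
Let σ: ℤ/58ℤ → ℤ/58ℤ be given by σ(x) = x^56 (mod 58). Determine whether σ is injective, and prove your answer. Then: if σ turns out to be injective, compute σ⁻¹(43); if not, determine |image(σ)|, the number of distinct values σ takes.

4

σ(1) = 1^56 = 1.
σ(3): Repeated squaring mod 58: 3^1 ≡ 3, 3^2 ≡ 3² = 9, 3^4 ≡ 9² = 81 ≡ 23, 3^8 ≡ 23² = 529 ≡ 7, 3^16 ≡ 7² = 49, 3^32 ≡ 49² = 2401 ≡ 23. Since 56 = 32 + 16 + 8, 3^56 ≡ 23·49·7: 23·49 = 1127 ≡ 25, then 25·7 = 175 ≡ 1. So 3^56 ≡ 1 (mod 58).
So σ(1) = σ(3) = 1 while 1 ≠ 3, so σ is not injective.
Since σ is not injective, we determine |image(σ)|. Computing x^56 mod 58 for each x (by repeated squaring, reducing mod 58 at every step), the values σ(0), σ(1), …, σ(57) are: 0, 1, 30, 1, 30, 1, 30, 1, 30, 1, 30, 1, 30, 1, 30, 1, 30, 1, 30, 1, 30, 1, 30, 1, 30, 1, 30, 1, 30, 29, 30, 1, 30, 1, 30, 1, 30, 1, 30, 1, 30, 1, 30, 1, 30, 1, 30, 1, 30, 1, 30, 1, 30, 1, 30, 1, 30, 1.
The distinct values are {0, 1, 29, 30}; there are 4 of them.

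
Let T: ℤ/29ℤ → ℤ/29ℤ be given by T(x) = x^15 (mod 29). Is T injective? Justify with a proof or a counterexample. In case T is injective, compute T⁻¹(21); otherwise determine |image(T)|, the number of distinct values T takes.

Since 29 is prime, the nonzero elements of ℤ/29ℤ form a cyclic group of order 28.
As gcd(15, 28) = 1, raising to the 15th power is a bijection on this group: if a^15 ≡ b^15 then (ab^{−1})^15 = 1, and the only element of order dividing gcd(15, 28) = 1 is 1, so a = b.
With T(0) = 0 this makes T injective on all of ℤ/29ℤ, hence bijective (finite equal-size domain and codomain). In particular T is injective.
Since T is injective, we find the preimage of 21. The inverse of x ↦ x^15 on (ℤ/29ℤ)^× is x ↦ x^15, because 15·15 = 225 = 8·28 + 1 ≡ 1 (mod 28) and x^{28} = 1 for x ≠ 0 (Fermat). So T⁻¹(21) = 21^15 mod 29.
Repeated squaring mod 29: 21^1 ≡ 21, 21^2 ≡ 21² = 441 ≡ 6, 21^4 ≡ 6² = 36 ≡ 7, 21^8 ≡ 7² = 49 ≡ 20. Since 15 = 8 + 4 + 2 + 1, 21^15 ≡ 20·7·6·21: 20·7 = 140 ≡ 24, then 24·6 = 144 ≡ 28, then 28·21 = 588 ≡ 8. So 21^15 ≡ 8 (mod 29).
Hence T⁻¹(21) = 8.

8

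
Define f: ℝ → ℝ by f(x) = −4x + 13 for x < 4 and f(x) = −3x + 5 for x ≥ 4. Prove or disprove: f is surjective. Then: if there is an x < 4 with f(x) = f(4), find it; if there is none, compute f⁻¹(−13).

6

Both pieces are strictly decreasing (slopes −4 and −3), so each is injective on its own interval.
The left piece maps (−∞, 4) onto (−3, ∞); the right piece maps [4, ∞) onto (−∞, −7].
The union (−3, ∞) ∪ (−∞, −7] omits the interval between −3 and −7; in particular −3 has no preimage. So f is not surjective.
Because the two images are disjoint, no x < 4 has f(x) = f(4), so we compute f⁻¹(−13): −13 lies in (−∞, −7], so solve −3x + 5 = −13: x = (−13 − 5)/(−3) = 6.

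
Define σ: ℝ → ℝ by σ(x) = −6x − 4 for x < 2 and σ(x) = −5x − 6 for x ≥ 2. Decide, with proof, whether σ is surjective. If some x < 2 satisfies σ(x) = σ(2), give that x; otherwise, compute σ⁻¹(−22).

Both pieces are strictly decreasing (slopes −6 and −5), so each is injective on its own interval.
The left piece maps (−∞, 2) onto (−16, ∞); the right piece maps [2, ∞) onto (−∞, −16].
These images together cover ℝ, so σ is surjective.
Because the two images are disjoint, no x < 2 has σ(x) = σ(2), so we compute σ⁻¹(−22): −22 lies in (−∞, −16], so solve −5x − 6 = −22: x = (−22 + 6)/(−5) = 16/5.

16/5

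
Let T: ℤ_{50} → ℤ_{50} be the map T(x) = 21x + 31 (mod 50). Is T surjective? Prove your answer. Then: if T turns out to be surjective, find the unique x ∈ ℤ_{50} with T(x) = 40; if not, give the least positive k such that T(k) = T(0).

Since gcd(21, 50) = 1, 21 is invertible modulo 50. Euclid's algorithm: 50 = 2·21 + 8, 21 = 2·8 + 5, 8 = 1·5 + 3, 5 = 1·3 + 2, 3 = 1·2 + 1; back-substituting gives 1 = 31·21 − 13·50, so 21⁻¹ ≡ 31 (mod 50).
Then y ↦ 31(y − 31) is a two-sided inverse to T, so every y ∈ ℤ_{50} has a preimage.
Therefore T is surjective.
Since T is surjective, we compute T⁻¹(40): solve 21x + 31 ≡ 40 (mod 50), i.e. 21x ≡ 9 (mod 50).
Multiplying by 21⁻¹ = 31 gives x ≡ 31·9 = 279 = 5·50 + 29 ≡ 29 (mod 50).
Check: T(29) = 21·29 + 31 = 640 = 12·50 + 40 ≡ 40 (mod 50).

29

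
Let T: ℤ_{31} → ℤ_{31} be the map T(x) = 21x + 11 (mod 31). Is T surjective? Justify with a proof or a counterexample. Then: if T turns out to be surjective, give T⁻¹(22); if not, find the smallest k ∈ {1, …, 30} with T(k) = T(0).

2

By definition, T is surjective if every y in the codomain equals T(x) for some x in the domain.
Since gcd(21, 31) = 1, 21 is invertible modulo 31. Euclid's algorithm: 31 = 1·21 + 10, 21 = 2·10 + 1; back-substituting gives 1 = 3·21 − 2·31, so 21⁻¹ ≡ 3 (mod 31).
For any y ∈ ℤ_{31}, x = 3(y − 11) mod 31 satisfies T(x) = 21·3(y − 11) + 11 ≡ y (since 21·3 ≡ 1 mod 31). So every y has a preimage.
So T is surjective.
Since T is surjective, we compute T⁻¹(22): solve 21x + 11 ≡ 22 (mod 31), i.e. 21x ≡ 11 (mod 31).
Multiplying by 21⁻¹ = 3 gives x ≡ 3·11 = 33 = 1·31 + 2 ≡ 2 (mod 31).
Check: T(2) = 21·2 + 11 = 53 = 1·31 + 22 ≡ 22 (mod 31).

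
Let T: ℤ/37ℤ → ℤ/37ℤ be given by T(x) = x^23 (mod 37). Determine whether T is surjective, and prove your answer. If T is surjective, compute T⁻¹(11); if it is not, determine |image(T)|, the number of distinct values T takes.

27

Since 37 is prime, the nonzero elements of ℤ/37ℤ form a cyclic group of order 36.
As gcd(23, 36) = 1, raising to the 23rd power is a bijection on this group: if s^23 ≡ t^23 then (st^{−1})^23 = 1, and the only element of order dividing gcd(23, 36) = 1 is 1, so s = t.
With T(0) = 0 this makes T injective on all of ℤ/37ℤ, hence bijective (finite equal-size domain and codomain). In particular T is surjective.
Since T is surjective, we find the preimage of 11. The inverse of x ↦ x^23 on (ℤ/37ℤ)^× is x ↦ x^11, because 23·11 = 253 = 7·36 + 1 ≡ 1 (mod 36) and x^{36} = 1 for x ≠ 0 (Fermat). So T⁻¹(11) = 11^11 mod 37.
Repeated squaring mod 37: 11^1 ≡ 11, 11^2 ≡ 11² = 121 ≡ 10, 11^4 ≡ 10² = 100 ≡ 26, 11^8 ≡ 26² = 676 ≡ 10. Since 11 = 8 + 2 + 1, 11^11 ≡ 10·10·11: 10·10 = 100 ≡ 26, then 26·11 = 286 ≡ 27. So 11^11 ≡ 27 (mod 37).
Hence T⁻¹(11) = 27.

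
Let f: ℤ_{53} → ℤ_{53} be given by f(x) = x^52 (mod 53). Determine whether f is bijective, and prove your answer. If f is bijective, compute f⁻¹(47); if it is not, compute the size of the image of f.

f(1) = 1^52 = 1.
f(2): Repeated squaring mod 53: 2^1 ≡ 2, 2^2 ≡ 2² = 4, 2^4 ≡ 4² = 16, 2^8 ≡ 16² = 256 ≡ 44, 2^16 ≡ 44² = 1936 ≡ 28, 2^32 ≡ 28² = 784 ≡ 42. Since 52 = 32 + 16 + 4, 2^52 ≡ 42·28·16: 42·28 = 1176 ≡ 10, then 10·16 = 160 ≡ 1. So 2^52 ≡ 1 (mod 53).
So f(1) = f(2) = 1 while 1 ≠ 2, thus f is not injective, hence not bijective.
Since f is not bijective, we determine |image(f)|. Computing x^52 mod 53 for each x (by repeated squaring, reducing mod 53 at every step), the values f(0), f(1), …, f(52) are: 0, 1, 1, 1, 1, 1, 1, 1, 1, 1, 1, 1, 1, 1, 1, 1, 1, 1, 1, 1, 1, 1, 1, 1, 1, 1, 1, 1, 1, 1, 1, 1, 1, 1, 1, 1, 1, 1, 1, 1, 1, 1, 1, 1, 1, 1, 1, 1, 1, 1, 1, 1, 1.
The distinct values are {0, 1}; there are 2 of them.

2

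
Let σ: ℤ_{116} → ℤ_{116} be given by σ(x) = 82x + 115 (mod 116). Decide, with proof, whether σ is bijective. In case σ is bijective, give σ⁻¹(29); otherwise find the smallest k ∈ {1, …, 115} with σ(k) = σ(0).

We have gcd(82, 116) = 2 > 1. Taking s = 0 and t = 58: σ(0) = 115 and σ(58) = 82·58 + 115 = 4871 ≡ 115 (mod 116).
So σ(0) = σ(58) while 0 ≠ 58, hence σ is not injective, hence not bijective.
Since σ is not bijective, we find the least positive k with σ(k) = σ(0): this means 82k ≡ 0 (mod 116), i.e. 116 ∣ 82k. Since gcd(82, 116) = 2, dividing through by 2 this holds exactly when 58 ∣ 41k, and as gcd(41, 58) = 1, exactly when 58 ∣ k.
The smallest positive such k is 58.

58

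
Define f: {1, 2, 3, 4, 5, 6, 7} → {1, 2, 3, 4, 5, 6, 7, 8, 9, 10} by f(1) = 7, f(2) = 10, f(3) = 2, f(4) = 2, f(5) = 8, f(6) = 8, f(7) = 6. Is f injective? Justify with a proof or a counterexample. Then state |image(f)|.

f(3) = 2 = f(4) with 3 ≠ 4, so f is not injective.
The image of f is {2, 6, 7, 8, 10}, which has 5 elements.

5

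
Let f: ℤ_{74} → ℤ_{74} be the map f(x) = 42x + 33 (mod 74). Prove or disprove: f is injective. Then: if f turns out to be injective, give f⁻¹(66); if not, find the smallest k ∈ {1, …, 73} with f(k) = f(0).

37

By definition, injectivity means: for all u, v in the domain, f(u) = f(v) implies u = v.
We have gcd(42, 74) = 2 > 1. Taking u = 0 and v = 37: f(0) = 33 and f(37) = 42·37 + 33 = 1587 ≡ 33 (mod 74).
So f(0) = f(37) while 0 ≠ 37, so f is not injective.
Since f is not injective, we find the least positive k with f(k) = f(0): this means 42k ≡ 0 (mod 74), i.e. 74 ∣ 42k. Since gcd(42, 74) = 2, dividing through by 2 this holds exactly when 37 ∣ 21k, and as gcd(21, 37) = 1, exactly when 37 ∣ k.
The smallest positive such k is 37.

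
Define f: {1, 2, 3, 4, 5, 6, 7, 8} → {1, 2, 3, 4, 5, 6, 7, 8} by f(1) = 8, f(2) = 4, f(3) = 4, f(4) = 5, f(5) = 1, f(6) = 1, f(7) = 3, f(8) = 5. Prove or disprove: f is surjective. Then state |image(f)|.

No element maps to 2, so f is not surjective.
The image of f is {1, 3, 4, 5, 8}, which has 5 elements.

5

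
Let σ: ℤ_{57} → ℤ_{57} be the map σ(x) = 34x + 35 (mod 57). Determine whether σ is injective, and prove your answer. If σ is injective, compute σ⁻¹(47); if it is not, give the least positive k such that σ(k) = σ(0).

If σ(a) = σ(b), then 34a ≡ 34b (mod 57). Because gcd(34, 57) = 1, we may cancel 34 to get a ≡ b (mod 57).
Thus σ is injective.
We now compute 34⁻¹ mod 57 explicitly. Euclid's algorithm: 57 = 1·34 + 23, 34 = 1·23 + 11, 23 = 2·11 + 1; back-substituting gives 1 = 52·34 − 31·57, so 34⁻¹ ≡ 52 (mod 57).
Since σ is injective, we compute σ⁻¹(47): solve 34x + 35 ≡ 47 (mod 57), i.e. 34x ≡ 12 (mod 57).
Multiplying by 34⁻¹ = 52 gives x ≡ 52·12 = 624 = 10·57 + 54 ≡ 54 (mod 57).
Check: σ(54) = 34·54 + 35 = 1871 = 32·57 + 47 ≡ 47 (mod 57).

54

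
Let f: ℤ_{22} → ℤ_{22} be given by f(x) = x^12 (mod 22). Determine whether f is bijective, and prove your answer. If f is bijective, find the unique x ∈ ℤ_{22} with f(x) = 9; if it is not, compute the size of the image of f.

f(10): Repeated squaring mod 22: 10^1 ≡ 10, 10^2 ≡ 10² = 100 ≡ 12, 10^4 ≡ 12² = 144 ≡ 12, 10^8 ≡ 12² = 144 ≡ 12. Since 12 = 8 + 4, 10^12 ≡ 12·12: 12·12 = 144 ≡ 12. So 10^12 ≡ 12 (mod 22).
f(12): Repeated squaring mod 22: 12^1 ≡ 12, 12^2 ≡ 12² = 144 ≡ 12, 12^4 ≡ 12² = 144 ≡ 12, 12^8 ≡ 12² = 144 ≡ 12. Since 12 = 8 + 4, 12^12 ≡ 12·12: 12·12 = 144 ≡ 12. So 12^12 ≡ 12 (mod 22).
So f(10) = f(12) = 12 while 10 ≠ 12, therefore f is not injective, hence not bijective.
Since f is not bijective, we determine |image(f)|. Computing x^12 mod 22 for each x (by repeated squaring, reducing mod 22 at every step), the values f(0), f(1), …, f(21) are: 0, 1, 4, 9, 16, 3, 14, 5, 20, 15, 12, 11, 12, 15, 20, 5, 14, 3, 16, 9, 4, 1.
The distinct values are {0, 1, 3, 4, 5, 9, 11, 12, 14, 15, 16, 20}; there are 12 of them.

12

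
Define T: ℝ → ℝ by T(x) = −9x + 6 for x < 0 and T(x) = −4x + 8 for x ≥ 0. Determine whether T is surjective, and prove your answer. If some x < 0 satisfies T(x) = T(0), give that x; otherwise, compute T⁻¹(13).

-2/9

Both pieces are strictly decreasing (slopes −9 and −4), so each is injective on its own interval.
The left piece maps (−∞, 0) onto (6, ∞); the right piece maps [0, ∞) onto (−∞, 8].
The union (6, ∞) ∪ (−∞, 8] covers ℝ, so T is surjective.
For the follow-up: the images overlap, so an x < 0 with T(x) = T(0) exists. T(0) = 8; solving −9x + 6 = 8 for x < 0 gives x = (8 − 6)/(−9) = −2/9.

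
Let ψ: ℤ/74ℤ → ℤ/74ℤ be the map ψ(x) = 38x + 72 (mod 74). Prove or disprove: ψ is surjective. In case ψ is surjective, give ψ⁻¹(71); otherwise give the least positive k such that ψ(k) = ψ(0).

Since gcd(38, 74) = 2, we have 38x ≡ 0 (mod 2) for all x, so ψ(x) ≡ 0 (mod 2).
But 1 ≢ 0 (mod 2), so 1 ∈ ℤ/74ℤ has no preimage. Hence ψ is not surjective.
Since ψ is not surjective, we find the least positive k with ψ(k) = ψ(0): this means 38k ≡ 0 (mod 74), i.e. 74 ∣ 38k. Since gcd(38, 74) = 2, dividing through by 2 this holds exactly when 37 ∣ 19k, and as gcd(19, 37) = 1, exactly when 37 ∣ k.
The smallest positive such k is 37.

37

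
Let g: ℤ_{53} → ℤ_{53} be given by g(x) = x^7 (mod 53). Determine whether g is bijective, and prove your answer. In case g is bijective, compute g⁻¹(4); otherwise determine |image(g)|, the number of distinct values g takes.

Since 53 is prime, the nonzero elements of ℤ_{53} form a cyclic group of order 52.
As gcd(7, 52) = 1, raising to the 7th power is a bijection on this group: if a^7 ≡ b^7 then (ab^{−1})^7 = 1, and the only element of order dividing gcd(7, 52) = 1 is 1, so a = b.
With g(0) = 0 this makes g injective on all of ℤ_{53}, hence bijective (finite equal-size domain and codomain). In particular g is bijective.
Since g is bijective, we find the preimage of 4. The inverse of x ↦ x^7 on (ℤ_{53})^× is x ↦ x^15, because 7·15 = 105 = 2·52 + 1 ≡ 1 (mod 52) and x^{52} = 1 for x ≠ 0 (Fermat). So g⁻¹(4) = 4^15 mod 53.
Repeated squaring mod 53: 4^1 ≡ 4, 4^2 ≡ 4² = 16, 4^4 ≡ 16² = 256 ≡ 44, 4^8 ≡ 44² = 1936 ≡ 28. Since 15 = 8 + 4 + 2 + 1, 4^15 ≡ 28·44·16·4: 28·44 = 1232 ≡ 13, then 13·16 = 208 ≡ 49, then 49·4 = 196 ≡ 37. So 4^15 ≡ 37 (mod 53).
Hence g⁻¹(4) = 37.

37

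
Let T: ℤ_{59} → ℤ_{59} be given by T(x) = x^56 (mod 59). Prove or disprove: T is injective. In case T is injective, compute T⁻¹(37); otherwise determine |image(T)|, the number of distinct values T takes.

T(29): Repeated squaring mod 59: 29^1 ≡ 29, 29^2 ≡ 29² = 841 ≡ 15, 29^4 ≡ 15² = 225 ≡ 48, 29^8 ≡ 48² = 2304 ≡ 3, 29^16 ≡ 3² = 9, 29^32 ≡ 9² = 81 ≡ 22. Since 56 = 32 + 16 + 8, 29^56 ≡ 22·9·3: 22·9 = 198 ≡ 21, then 21·3 = 63 ≡ 4. So 29^56 ≡ 4 (mod 59).
T(30): Repeated squaring mod 59: 30^1 ≡ 30, 30^2 ≡ 30² = 900 ≡ 15, 30^4 ≡ 15² = 225 ≡ 48, 30^8 ≡ 48² = 2304 ≡ 3, 30^16 ≡ 3² = 9, 30^32 ≡ 9² = 81 ≡ 22. Since 56 = 32 + 16 + 8, 30^56 ≡ 22·9·3: 22·9 = 198 ≡ 21, then 21·3 = 63 ≡ 4. So 30^56 ≡ 4 (mod 59).
So T(29) = T(30) = 4 while 29 ≠ 30, thus T is not injective.
Since T is not injective, we determine |image(T)|. Computing x^56 mod 59 for each x (by repeated squaring, reducing mod 59 at every step), the values T(0), T(1), …, T(58) are: 0, 1, 15, 46, 48, 26, 41, 53, 12, 51, 36, 20, 25, 22, 28, 16, 3, 49, 57, 17, 9, 19, 5, 29, 21, 27, 35, 45, 7, 4, 4, 7, 45, 35, 27, 21, 29, 5, 19, 9, 17, 57, 49, 3, 16, 28, 22, 25, 20, 36, 51, 12, 53, 41, 26, 48, 46, 15, 1.
The distinct values are {0, 1, 3, 4, 5, 7, 9, 12, 15, 16, 17, 19, 20, 21, 22, 25, 26, 27, 28, 29, 35, 36, 41, 45, 46, 48, 49, 51, 53, 57}; there are 30 of them.

30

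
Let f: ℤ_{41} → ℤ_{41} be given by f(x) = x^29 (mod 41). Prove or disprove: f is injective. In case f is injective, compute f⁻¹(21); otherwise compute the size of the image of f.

Since 41 is prime, the nonzero elements of ℤ_{41} form a cyclic group of order 40.
As gcd(29, 40) = 1, raising to the 29th power is a bijection on this group: if u^29 ≡ v^29 then (uv^{−1})^29 = 1, and the only element of order dividing gcd(29, 40) = 1 is 1, so u = v.
With f(0) = 0 this makes f injective on all of ℤ_{41}, hence bijective (finite equal-size domain and codomain). In particular f is injective.
Since f is injective, we find the preimage of 21. The inverse of x ↦ x^29 on (ℤ_{41})^× is x ↦ x^29, because 29·29 = 841 = 21·40 + 1 ≡ 1 (mod 40) and x^{40} = 1 for x ≠ 0 (Fermat). So f⁻¹(21) = 21^29 mod 41.
Repeated squaring mod 41: 21^1 ≡ 21, 21^2 ≡ 21² = 441 ≡ 31, 21^4 ≡ 31² = 961 ≡ 18, 21^8 ≡ 18² = 324 ≡ 37, 21^16 ≡ 37² = 1369 ≡ 16. Since 29 = 16 + 8 + 4 + 1, 21^29 ≡ 16·37·18·21: 16·37 = 592 ≡ 18, then 18·18 = 324 ≡ 37, then 37·21 = 777 ≡ 39. So 21^29 ≡ 39 (mod 41).
Hence f⁻¹(21) = 39.

39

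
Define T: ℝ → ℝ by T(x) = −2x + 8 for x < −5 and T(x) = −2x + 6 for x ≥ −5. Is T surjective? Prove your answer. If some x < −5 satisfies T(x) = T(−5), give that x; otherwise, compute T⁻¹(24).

Both pieces are strictly decreasing (slopes −2 and −2), so each is injective on its own interval.
The left piece maps (−∞, −5) onto (18, ∞); the right piece maps [−5, ∞) onto (−∞, 16].
The union (18, ∞) ∪ (−∞, 16] omits the interval between 18 and 16; in particular 18 has no preimage. So T is not surjective.
Because the two images are disjoint, no x < −5 has T(x) = T(−5), so we compute T⁻¹(24): 24 lies in (18, ∞), so solve −2x + 8 = 24: x = (24 − 8)/(−2) = −8.

-8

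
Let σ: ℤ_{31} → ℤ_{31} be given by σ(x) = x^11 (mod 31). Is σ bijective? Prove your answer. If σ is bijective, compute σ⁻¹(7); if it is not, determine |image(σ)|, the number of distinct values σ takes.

Since 31 is prime, the nonzero elements of ℤ_{31} form a cyclic group of order 30.
As gcd(11, 30) = 1, raising to the 11th power is a bijection on this group: if s^11 ≡ t^11 then (st^{−1})^11 = 1, and the only element of order dividing gcd(11, 30) = 1 is 1, so s = t.
With σ(0) = 0 this makes σ injective on all of ℤ_{31}, hence bijective (finite equal-size domain and codomain). In particular σ is bijective.
Since σ is bijective, we find the preimage of 7. The inverse of x ↦ x^11 on (ℤ_{31})^× is x ↦ x^11, because 11·11 = 121 = 4·30 + 1 ≡ 1 (mod 30) and x^{30} = 1 for x ≠ 0 (Fermat). So σ⁻¹(7) = 7^11 mod 31.
Repeated squaring mod 31: 7^1 ≡ 7, 7^2 ≡ 7² = 49 ≡ 18, 7^4 ≡ 18² = 324 ≡ 14, 7^8 ≡ 14² = 196 ≡ 10. Since 11 = 8 + 2 + 1, 7^11 ≡ 10·18·7: 10·18 = 180 ≡ 25, then 25·7 = 175 ≡ 20. So 7^11 ≡ 20 (mod 31).
Hence σ⁻¹(7) = 20.

20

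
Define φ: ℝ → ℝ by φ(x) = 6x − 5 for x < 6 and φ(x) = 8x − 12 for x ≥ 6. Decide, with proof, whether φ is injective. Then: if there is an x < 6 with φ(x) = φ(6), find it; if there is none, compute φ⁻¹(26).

31/6

Both pieces are strictly increasing (slopes 6 and 8), so each is injective on its own interval.
The left piece maps (−∞, 6) onto (−∞, 31); the right piece maps [6, ∞) onto [36, ∞).
These images are disjoint, so no value is attained by both pieces. Hence φ is injective.
Because the two images are disjoint, no x < 6 has φ(x) = φ(6), so we compute φ⁻¹(26): 26 lies in (−∞, 31), so solve 6x − 5 = 26: x = (26 + 5)/6 = 31/6.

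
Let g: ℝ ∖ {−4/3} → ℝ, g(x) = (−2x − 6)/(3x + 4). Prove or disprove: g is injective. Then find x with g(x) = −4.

Suppose g(u) = g(v). Cross-multiplying: (−2u − 6)(3v + 4) = (−2v − 6)(3u + 4).
Expanding both sides and cancelling the symmetric terms leaves 10·(u − v) = 0. Since 10 ≠ 0, u = v. Thus g is injective.
Solving g(x) = −4: cross-multiplying gives −2x − 6 = −4(3x + 4), which rearranges to 10x = −10, so x = −1.

-1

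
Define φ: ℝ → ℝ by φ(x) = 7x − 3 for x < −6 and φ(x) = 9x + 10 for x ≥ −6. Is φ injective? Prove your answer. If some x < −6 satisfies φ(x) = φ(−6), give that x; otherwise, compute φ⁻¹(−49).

Both pieces are strictly increasing (slopes 7 and 9), so each is injective on its own interval.
The left piece maps (−∞, −6) onto (−∞, −45); the right piece maps [−6, ∞) onto [−44, ∞).
These images are disjoint, so no value is attained by both pieces. Hence φ is injective.
Because the two images are disjoint, no x < −6 has φ(x) = φ(−6), so we compute φ⁻¹(−49): −49 lies in (−∞, −45), so solve 7x − 3 = −49: x = (−49 + 3)/7 = −46/7.

-46/7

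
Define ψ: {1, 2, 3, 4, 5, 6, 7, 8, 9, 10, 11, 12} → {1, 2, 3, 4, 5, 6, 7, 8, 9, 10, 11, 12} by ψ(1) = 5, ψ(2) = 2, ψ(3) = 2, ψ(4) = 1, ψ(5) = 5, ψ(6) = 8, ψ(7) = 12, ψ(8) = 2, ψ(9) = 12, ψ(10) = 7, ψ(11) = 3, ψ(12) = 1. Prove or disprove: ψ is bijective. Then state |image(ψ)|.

7

ψ(2) = 2 = ψ(3) with 2 ≠ 3, so ψ is not injective, hence not bijective.
The image of ψ is {1, 2, 3, 5, 7, 8, 12}, which has 7 elements.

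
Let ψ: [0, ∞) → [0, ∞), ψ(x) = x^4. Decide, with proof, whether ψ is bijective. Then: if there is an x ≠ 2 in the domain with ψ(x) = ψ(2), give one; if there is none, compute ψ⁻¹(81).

On [0, ∞), x ↦ x^4 is strictly increasing (injective) and for any y ∈ [0, ∞) the 4th root y^{1/4} lies in [0, ∞) (surjective). So ψ is bijective.
Since x ↦ x^4 is strictly increasing on [0, ∞), it is injective there, so no x ≠ 2 in the domain has ψ(x) = ψ(2). We therefore compute ψ⁻¹(81) = 81^{1/4} = 3 (indeed 3^4 = 81).

3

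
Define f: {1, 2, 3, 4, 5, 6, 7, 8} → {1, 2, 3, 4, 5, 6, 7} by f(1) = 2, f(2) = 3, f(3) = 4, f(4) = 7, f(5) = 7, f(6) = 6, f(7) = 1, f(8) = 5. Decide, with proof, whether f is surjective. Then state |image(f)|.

7

Every element of the codomain has a preimage: 1 = f(7), 2 = f(1), 3 = f(2), 4 = f(3), 5 = f(8), 6 = f(6), 7 = f(4).
Therefore f is surjective.
The image of f is {1, 2, 3, 4, 5, 6, 7}, which has 7 elements.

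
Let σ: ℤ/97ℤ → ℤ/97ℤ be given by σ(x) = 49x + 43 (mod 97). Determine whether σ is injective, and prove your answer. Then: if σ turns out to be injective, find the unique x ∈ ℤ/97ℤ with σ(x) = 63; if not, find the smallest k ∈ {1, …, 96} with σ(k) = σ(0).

Suppose σ(x_1) = σ(x_2) in ℤ/97ℤ. Then 49x_1 + 43 ≡ 49x_2 + 43 (mod 97), hence 49(x_1 − x_2) ≡ 0 (mod 97).
Since gcd(49, 97) = 1, 49 is invertible modulo 97, hence x_1 − x_2 ≡ 0 (mod 97), i.e. x_1 = x_2.
Therefore σ is injective.
We now compute 49⁻¹ mod 97 explicitly. Euclid's algorithm: 97 = 1·49 + 48, 49 = 1·48 + 1; back-substituting gives 1 = 2·49 − 1·97, so 49⁻¹ ≡ 2 (mod 97).
Since σ is injective, we find σ⁻¹(63): we need 49x ≡ 63 − 43 ≡ 20 (mod 97). Using 49⁻¹ = 2: x ≡ 2·20 = 40, so x = 40.
Check: σ(40) = 49·40 + 43 = 2003 = 20·97 + 63 ≡ 63 (mod 97).

40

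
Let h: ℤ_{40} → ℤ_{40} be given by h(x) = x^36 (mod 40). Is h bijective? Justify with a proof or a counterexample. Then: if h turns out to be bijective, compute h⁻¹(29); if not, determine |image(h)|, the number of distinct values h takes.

4

h(1) = 1^36 = 1.
h(3): Repeated squaring mod 40: 3^1 ≡ 3, 3^2 ≡ 3² = 9, 3^4 ≡ 9² = 81 ≡ 1, 3^8 ≡ 1² = 1, 3^16 ≡ 1² = 1, 3^32 ≡ 1² = 1. Since 36 = 32 + 4, 3^36 ≡ 1·1: 1·1 = 1. So 3^36 ≡ 1 (mod 40).
So h(1) = h(3) = 1 while 1 ≠ 3, so h is not injective, hence not bijective.
Since h is not bijective, we determine |image(h)|. Computing x^36 mod 40 for each x (by repeated squaring, reducing mod 40 at every step), the values h(0), h(1), …, h(39) are: 0, 1, 16, 1, 16, 25, 16, 1, 16, 1, 0, 1, 16, 1, 16, 25, 16, 1, 16, 1, 0, 1, 16, 1, 16, 25, 16, 1, 16, 1, 0, 1, 16, 1, 16, 25, 16, 1, 16, 1.
The distinct values are {0, 1, 16, 25}; there are 4 of them.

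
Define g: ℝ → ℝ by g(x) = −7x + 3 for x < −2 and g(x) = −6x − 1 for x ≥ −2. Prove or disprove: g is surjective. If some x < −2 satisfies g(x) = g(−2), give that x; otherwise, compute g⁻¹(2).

-1/2

Both pieces are strictly decreasing (slopes −7 and −6), so each is injective on its own interval.
The left piece maps (−∞, −2) onto (17, ∞); the right piece maps [−2, ∞) onto (−∞, 11].
The union (17, ∞) ∪ (−∞, 11] omits the interval between 17 and 11; in particular 17 has no preimage. So g is not surjective.
Because the two images are disjoint, no x < −2 has g(x) = g(−2), so we compute g⁻¹(2): 2 lies in (−∞, 11], so solve −6x − 1 = 2: x = (2 + 1)/(−6) = −1/2.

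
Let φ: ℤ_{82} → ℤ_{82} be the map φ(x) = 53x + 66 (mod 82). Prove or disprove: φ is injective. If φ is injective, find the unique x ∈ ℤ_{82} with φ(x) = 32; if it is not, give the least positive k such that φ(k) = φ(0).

By definition, φ is injective if φ(u) = φ(v) implies u = v.
If φ(u) = φ(v), then 53u ≡ 53v (mod 82). Because gcd(53, 82) = 1, we may cancel 53 to get u ≡ v (mod 82).
Thus φ is injective.
We now compute 53⁻¹ mod 82 explicitly. Euclid's algorithm: 82 = 1·53 + 29, 53 = 1·29 + 24, 29 = 1·24 + 5, 24 = 4·5 + 4, 5 = 1·4 + 1; back-substituting gives 1 = 65·53 − 42·82, so 53⁻¹ ≡ 65 (mod 82).
Since φ is injective, we find φ⁻¹(32): we need 53x ≡ 32 − 66 ≡ 48 (mod 82). Using 53⁻¹ = 65: x ≡ 65·48 = 3120 = 38·82 + 4, so x = 4.
Check: φ(4) = 53·4 + 66 = 278 = 3·82 + 32 ≡ 32 (mod 82).

4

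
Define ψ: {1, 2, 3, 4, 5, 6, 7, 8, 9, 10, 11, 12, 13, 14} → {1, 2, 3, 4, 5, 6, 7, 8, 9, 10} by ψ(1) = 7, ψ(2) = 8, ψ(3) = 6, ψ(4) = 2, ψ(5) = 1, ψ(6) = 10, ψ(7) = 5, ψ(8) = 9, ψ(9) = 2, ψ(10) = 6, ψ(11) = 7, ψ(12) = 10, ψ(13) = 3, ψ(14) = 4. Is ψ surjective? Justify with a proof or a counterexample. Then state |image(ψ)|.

Every element of the codomain has a preimage: 1 = ψ(5), 2 = ψ(4), 3 = ψ(13), 4 = ψ(14), 5 = ψ(7), 6 = ψ(3), 7 = ψ(1), 8 = ψ(2), 9 = ψ(8), 10 = ψ(6).
So ψ is surjective.
The image of ψ is {1, 2, 3, 4, 5, 6, 7, 8, 9, 10}, which has 10 elements.

10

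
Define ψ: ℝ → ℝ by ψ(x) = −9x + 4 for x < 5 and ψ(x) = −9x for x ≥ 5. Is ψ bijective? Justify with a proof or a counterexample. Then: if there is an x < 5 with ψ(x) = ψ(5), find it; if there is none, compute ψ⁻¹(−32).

4

Both pieces are strictly decreasing (slopes −9 and −9), so each is injective on its own interval.
The left piece maps (−∞, 5) onto (−41, ∞); the right piece maps [5, ∞) onto (−∞, −45].
The images leave a gap (−41 has no preimage), so ψ is not surjective, hence not bijective.
Because the two images are disjoint, no x < 5 has ψ(x) = ψ(5), so we compute ψ⁻¹(−32): −32 lies in (−41, ∞), so solve −9x + 4 = −32: x = (−32 − 4)/(−9) = 4.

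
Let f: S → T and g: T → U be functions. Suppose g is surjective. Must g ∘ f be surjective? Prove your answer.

not surjective

No. Take S = {1}, T = U = {1, 2, 3, 4, 5}, f(1) = 1, and g = identity (surjective).
Then (g ∘ f)(1) = 1, and 5 ∈ U has no preimage under g ∘ f, so g ∘ f is not surjective.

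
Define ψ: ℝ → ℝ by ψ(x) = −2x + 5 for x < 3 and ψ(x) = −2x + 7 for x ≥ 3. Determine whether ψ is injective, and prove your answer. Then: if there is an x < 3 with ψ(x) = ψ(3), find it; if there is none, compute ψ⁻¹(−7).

2

Both pieces are strictly decreasing (slopes −2 and −2), so each is injective on its own interval.
The left piece maps (−∞, 3) onto (−1, ∞); the right piece maps [3, ∞) onto (−∞, 1].
These images overlap. In particular ψ(3) = 1 (right piece), and solving −2x + 5 = 1 on the left piece gives x = 2 < 3.
So ψ(2) = ψ(3) with 2 ≠ 3, and ψ is not injective. This x = 2 is the requested value below 3.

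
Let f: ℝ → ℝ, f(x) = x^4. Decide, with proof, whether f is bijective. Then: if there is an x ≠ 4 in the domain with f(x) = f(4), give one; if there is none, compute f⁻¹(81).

-4

f(4) = 256 = (−4)^4 = f(−4) (since 4 is even), with 4 ≠ −4. So f is not injective, hence not bijective.
For the follow-up, such an x exists: taking x = −4 ∈ ℝ gives f(−4) = 256 = f(4) with −4 ≠ 4.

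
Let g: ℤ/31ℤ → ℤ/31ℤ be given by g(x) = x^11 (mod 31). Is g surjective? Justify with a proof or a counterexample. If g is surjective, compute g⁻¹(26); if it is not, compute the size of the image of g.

6

Since 31 is prime, the nonzero elements of ℤ/31ℤ form a cyclic group of order 30.
As gcd(11, 30) = 1, raising to the 11th power is a bijection on this group: if u^11 ≡ v^11 then (uv^{−1})^11 = 1, and the only element of order dividing gcd(11, 30) = 1 is 1, so u = v.
With g(0) = 0 this makes g injective on all of ℤ/31ℤ, hence bijective (finite equal-size domain and codomain). In particular g is surjective.
Since g is surjective, we find the preimage of 26. The inverse of x ↦ x^11 on (ℤ/31ℤ)^× is x ↦ x^11, because 11·11 = 121 = 4·30 + 1 ≡ 1 (mod 30) and x^{30} = 1 for x ≠ 0 (Fermat). So g⁻¹(26) = 26^11 mod 31.
Repeated squaring mod 31: 26^1 ≡ 26, 26^2 ≡ 26² = 676 ≡ 25, 26^4 ≡ 25² = 625 ≡ 5, 26^8 ≡ 5² = 25. Since 11 = 8 + 2 + 1, 26^11 ≡ 25·25·26: 25·25 = 625 ≡ 5, then 5·26 = 130 ≡ 6. So 26^11 ≡ 6 (mod 31).
Hence g⁻¹(26) = 6.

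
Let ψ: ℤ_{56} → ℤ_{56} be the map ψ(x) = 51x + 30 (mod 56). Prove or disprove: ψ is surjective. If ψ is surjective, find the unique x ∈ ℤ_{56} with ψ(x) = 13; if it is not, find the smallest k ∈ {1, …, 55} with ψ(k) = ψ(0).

Since gcd(51, 56) = 1, 51 is invertible modulo 56. Euclid's algorithm: 56 = 1·51 + 5, 51 = 10·5 + 1; back-substituting gives 1 = 11·51 − 10·56, so 51⁻¹ ≡ 11 (mod 56).
For any y ∈ ℤ_{56}, x = 11(y − 30) mod 56 satisfies ψ(x) = 51·11(y − 30) + 30 ≡ y (since 51·11 ≡ 1 mod 56). So every y has a preimage.
Thus ψ is surjective.
Since ψ is surjective, we find ψ⁻¹(13): we need 51x ≡ 13 − 30 ≡ 39 (mod 56). Using 51⁻¹ = 11: x ≡ 11·39 = 429 = 7·56 + 37, so x = 37.
Check: ψ(37) = 51·37 + 30 = 1917 = 34·56 + 13 ≡ 13 (mod 56).

37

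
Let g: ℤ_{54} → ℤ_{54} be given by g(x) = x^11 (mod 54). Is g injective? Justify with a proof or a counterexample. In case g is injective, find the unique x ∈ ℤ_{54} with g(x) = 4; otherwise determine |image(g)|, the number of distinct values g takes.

38

g(0) = 0^11 = 0.
g(6): Repeated squaring mod 54: 6^1 ≡ 6, 6^2 ≡ 6² = 36, 6^4 ≡ 36² = 1296 ≡ 0, 6^8 ≡ 0² = 0. Since 11 = 8 + 2 + 1, 6^11 ≡ 0·36·6: 0·36 = 0, then 0·6 = 0. So 6^11 ≡ 0 (mod 54).
So g(0) = g(6) = 0 while 0 ≠ 6, therefore g is not injective.
Since g is not injective, we determine |image(g)|. Computing x^11 mod 54 for each x (by repeated squaring, reducing mod 54 at every step), the values g(0), g(1), …, g(53) are: 0, 1, 50, 27, 16, 29, 0, 49, 44, 27, 46, 41, 0, 7, 20, 27, 40, 35, 0, 37, 32, 27, 52, 11, 0, 31, 26, 27, 28, 23, 0, 43, 2, 27, 22, 17, 0, 19, 14, 27, 34, 47, 0, 13, 8, 27, 10, 5, 0, 25, 38, 27, 4, 53.
The distinct values are {0, 1, 2, 4, 5, 7, 8, 10, 11, 13, 14, 16, 17, 19, 20, 22, 23, 25, 26, 27, 28, 29, 31, 32, 34, 35, 37, 38, 40, 41, 43, 44, 46, 47, 49, 50, 52, 53}; there are 38 of them.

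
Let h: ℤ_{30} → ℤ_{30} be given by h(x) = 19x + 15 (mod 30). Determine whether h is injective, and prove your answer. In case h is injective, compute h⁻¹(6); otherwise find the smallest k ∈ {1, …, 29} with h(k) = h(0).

9

If h(x_1) = h(x_2), then 19x_1 ≡ 19x_2 (mod 30). Because gcd(19, 30) = 1, we may cancel 19 to get x_1 ≡ x_2 (mod 30).
Thus h is injective.
We now compute 19⁻¹ mod 30 explicitly. Euclid's algorithm: 30 = 1·19 + 11, 19 = 1·11 + 8, 11 = 1·8 + 3, 8 = 2·3 + 2, 3 = 1·2 + 1; back-substituting gives 1 = 19·19 − 12·30, so 19⁻¹ ≡ 19 (mod 30).
Since h is injective, we compute h⁻¹(6): solve 19x + 15 ≡ 6 (mod 30), i.e. 19x ≡ 21 (mod 30).
Multiplying by 19⁻¹ = 19 gives x ≡ 19·21 = 399 = 13·30 + 9 ≡ 9 (mod 30).
Check: h(9) = 19·9 + 15 = 186 = 6·30 + 6 ≡ 6 (mod 30).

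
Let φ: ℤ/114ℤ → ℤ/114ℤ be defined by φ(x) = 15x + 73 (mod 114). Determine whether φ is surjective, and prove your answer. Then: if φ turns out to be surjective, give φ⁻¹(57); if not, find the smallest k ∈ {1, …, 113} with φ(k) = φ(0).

Since gcd(15, 114) = 3, we have 15x ≡ 0 (mod 3) for all x, so φ(x) ≡ 1 (mod 3).
But 0 ≢ 1 (mod 3), so 0 ∈ ℤ/114ℤ has no preimage. Hence φ is not surjective.
Since φ is not surjective, we find the least positive k with φ(k) = φ(0): this means 15k ≡ 0 (mod 114), i.e. 114 ∣ 15k. Since gcd(15, 114) = 3, dividing through by 3 this holds exactly when 38 ∣ 5k, and as gcd(5, 38) = 1, exactly when 38 ∣ k.
The smallest positive such k is 38.

38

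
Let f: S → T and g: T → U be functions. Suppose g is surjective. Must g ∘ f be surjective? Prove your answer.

not surjective

No. Take S = {1}, T = U = {1, 2, 3, 4, 5}, f(1) = 1, and g = identity (surjective).
Then (g ∘ f)(1) = 1, and 5 ∈ U has no preimage under g ∘ f, so g ∘ f is not surjective.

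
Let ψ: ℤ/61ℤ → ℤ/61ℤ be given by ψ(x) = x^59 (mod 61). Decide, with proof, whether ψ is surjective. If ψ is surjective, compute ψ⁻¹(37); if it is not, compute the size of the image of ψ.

Since 61 is prime, the nonzero elements of ℤ/61ℤ form a cyclic group of order 60.
As gcd(59, 60) = 1, raising to the 59th power is a bijection on this group: if s^59 ≡ t^59 then (st^{−1})^59 = 1, and the only element of order dividing gcd(59, 60) = 1 is 1, so s = t.
With ψ(0) = 0 this makes ψ injective on all of ℤ/61ℤ, hence bijective (finite equal-size domain and codomain). In particular ψ is surjective.
Since ψ is surjective, we find the preimage of 37. The inverse of x ↦ x^59 on (ℤ/61ℤ)^× is x ↦ x^59, because 59·59 = 3481 = 58·60 + 1 ≡ 1 (mod 60) and x^{60} = 1 for x ≠ 0 (Fermat). So ψ⁻¹(37) = 37^59 mod 61.
Repeated squaring mod 61: 37^1 ≡ 37, 37^2 ≡ 37² = 1369 ≡ 27, 37^4 ≡ 27² = 729 ≡ 58, 37^8 ≡ 58² = 3364 ≡ 9, 37^16 ≡ 9² = 81 ≡ 20, 37^32 ≡ 20² = 400 ≡ 34. Since 59 = 32 + 16 + 8 + 2 + 1, 37^59 ≡ 34·20·9·27·37: 34·20 = 680 ≡ 9, then 9·9 = 81 ≡ 20, then 20·27 = 540 ≡ 52, then 52·37 = 1924 ≡ 33. So 37^59 ≡ 33 (mod 61).
Hence ψ⁻¹(37) = 33.

33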